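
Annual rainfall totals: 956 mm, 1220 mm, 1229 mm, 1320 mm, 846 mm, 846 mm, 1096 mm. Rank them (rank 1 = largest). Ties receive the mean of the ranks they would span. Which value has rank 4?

Sorted (descending): 1320, 1229, 1220, 1096, 956, 846, 846
The 2 values of 846 occupy positions 6–7 → average rank (6+7)/2 = 6.5.
Rank 4 → value 1096.

1096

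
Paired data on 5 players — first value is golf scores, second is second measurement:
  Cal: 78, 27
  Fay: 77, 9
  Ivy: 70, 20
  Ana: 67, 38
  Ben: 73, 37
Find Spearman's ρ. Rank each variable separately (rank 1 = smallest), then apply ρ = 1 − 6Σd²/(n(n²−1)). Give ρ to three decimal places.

-0.500

Ranks of variable 1: 5, 4, 2, 1, 3
Ranks of variable 2: 3, 1, 2, 5, 4
d = r₁ − r₂: 2, 3, 0, -4, -1
d²: 4, 9, 0, 16, 1; Σd² = 30
ρ = 1 − 6·30/(5·24) = 1 − 180/120 = -0.500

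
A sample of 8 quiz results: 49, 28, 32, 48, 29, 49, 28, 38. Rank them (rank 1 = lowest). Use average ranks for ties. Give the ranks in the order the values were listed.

7.5, 1.5, 4, 6, 3, 7.5, 1.5, 5

Sorted (ascending): 28, 28, 29, 32, 38, 48, 49, 49
The 2 values of 28 occupy positions 1–2 → average rank (1+2)/2 = 1.5.
The 2 values of 49 occupy positions 7–8 → average rank (7+8)/2 = 7.5.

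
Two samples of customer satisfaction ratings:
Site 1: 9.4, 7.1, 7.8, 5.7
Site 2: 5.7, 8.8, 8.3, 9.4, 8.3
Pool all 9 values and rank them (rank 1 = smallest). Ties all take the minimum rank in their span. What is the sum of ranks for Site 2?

26

Sorted (ascending): 5.7, 5.7, 7.1, 7.8, 8.3, 8.3, 8.8, 9.4, 9.4
The 2 values of 5.7 occupy positions 1–2 → each gets rank 1.
The 2 values of 8.3 occupy positions 5–6 → each gets rank 5.
The 2 values of 9.4 occupy positions 8–9 → each gets rank 8.
Site 2 values → pooled ranks: 5.7→1, 8.8→7, 8.3→5, 9.4→8, 8.3→5
Rank sum = 1 + 7 + 5 + 8 + 5 = 26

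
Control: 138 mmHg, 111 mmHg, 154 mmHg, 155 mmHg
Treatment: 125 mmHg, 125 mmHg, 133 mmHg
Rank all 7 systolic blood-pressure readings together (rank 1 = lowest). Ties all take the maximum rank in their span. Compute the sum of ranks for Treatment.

10

Sorted (ascending): 111, 125, 125, 133, 138, 154, 155
The 2 values of 125 occupy positions 2–3 → each gets rank 3.
Treatment values → pooled ranks: 125→3, 125→3, 133→4
Rank sum = 3 + 3 + 4 = 10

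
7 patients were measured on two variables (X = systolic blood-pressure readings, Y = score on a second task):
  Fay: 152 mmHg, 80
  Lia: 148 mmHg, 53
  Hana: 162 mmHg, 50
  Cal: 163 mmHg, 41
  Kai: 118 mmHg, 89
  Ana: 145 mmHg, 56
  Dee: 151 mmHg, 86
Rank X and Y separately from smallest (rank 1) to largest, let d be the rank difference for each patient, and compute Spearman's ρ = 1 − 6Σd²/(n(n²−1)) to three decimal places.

Ranks of variable 1: 5, 3, 6, 7, 1, 2, 4
Ranks of variable 2: 5, 3, 2, 1, 7, 4, 6
d = r₁ − r₂: 0, 0, 4, 6, -6, -2, -2
d²: 0, 0, 16, 36, 36, 4, 4; Σd² = 96
ρ = 1 − 6·96/(7·48) = 1 − 576/336 = -0.714

-0.714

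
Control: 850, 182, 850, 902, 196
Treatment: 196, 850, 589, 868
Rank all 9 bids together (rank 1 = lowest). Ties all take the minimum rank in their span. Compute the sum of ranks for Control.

22

Sorted (ascending): 182, 196, 196, 589, 850, 850, 850, 868, 902
The 2 values of 196 occupy positions 2–3 → each gets rank 2.
The 3 values of 850 occupy positions 5–7 → each gets rank 5.
Control values → pooled ranks: 850→5, 182→1, 850→5, 902→9, 196→2
Rank sum = 5 + 1 + 5 + 9 + 2 = 22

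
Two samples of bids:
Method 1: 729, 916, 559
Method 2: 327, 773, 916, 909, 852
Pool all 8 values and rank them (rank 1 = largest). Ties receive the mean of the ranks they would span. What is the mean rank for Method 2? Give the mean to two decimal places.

4.30

Sorted (descending): 916, 916, 909, 852, 773, 729, 559, 327
The 2 values of 916 occupy positions 1–2 → average rank (1+2)/2 = 1.5.
Method 2 values → pooled ranks: 327→8, 773→5, 916→1.5, 909→3, 852→4
Mean rank = (8 + 5 + 1.5 + 3 + 4) / 5 = 4.30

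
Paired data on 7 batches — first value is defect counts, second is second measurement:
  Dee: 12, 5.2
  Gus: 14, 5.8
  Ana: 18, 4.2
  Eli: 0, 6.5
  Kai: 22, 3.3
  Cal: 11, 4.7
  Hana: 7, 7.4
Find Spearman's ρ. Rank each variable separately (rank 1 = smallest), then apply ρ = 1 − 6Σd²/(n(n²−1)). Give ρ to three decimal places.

-0.821

Ranks of variable 1: 4, 5, 6, 1, 7, 3, 2
Ranks of variable 2: 4, 5, 2, 6, 1, 3, 7
d = r₁ − r₂: 0, 0, 4, -5, 6, 0, -5
d²: 0, 0, 16, 25, 36, 0, 25; Σd² = 102
ρ = 1 − 6·102/(7·48) = 1 − 612/336 = -0.821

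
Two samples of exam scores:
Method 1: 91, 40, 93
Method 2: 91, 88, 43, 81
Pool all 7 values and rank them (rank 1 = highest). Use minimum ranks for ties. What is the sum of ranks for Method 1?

10

Sorted (descending): 93, 91, 91, 88, 81, 43, 40
The 2 values of 91 occupy positions 2–3 → each gets rank 2.
Method 1 values → pooled ranks: 91→2, 40→7, 93→1
Rank sum = 2 + 7 + 1 = 10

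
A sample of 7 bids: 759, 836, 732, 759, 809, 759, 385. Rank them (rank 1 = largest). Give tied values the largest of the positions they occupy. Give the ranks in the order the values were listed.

5, 1, 6, 5, 2, 5, 7

Sorted (descending): 836, 809, 759, 759, 759, 732, 385
The 3 values of 759 occupy positions 3–5 → each gets rank 5.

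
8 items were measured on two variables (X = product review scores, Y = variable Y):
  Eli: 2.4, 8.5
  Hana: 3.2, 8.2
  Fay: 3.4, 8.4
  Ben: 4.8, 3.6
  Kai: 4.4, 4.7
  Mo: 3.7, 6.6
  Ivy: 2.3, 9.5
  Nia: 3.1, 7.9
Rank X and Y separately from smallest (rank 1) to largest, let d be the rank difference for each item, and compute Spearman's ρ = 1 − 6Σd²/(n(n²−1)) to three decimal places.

Ranks of variable 1: 2, 4, 5, 8, 7, 6, 1, 3
Ranks of variable 2: 7, 5, 6, 1, 2, 3, 8, 4
d = r₁ − r₂: -5, -1, -1, 7, 5, 3, -7, -1
d²: 25, 1, 1, 49, 25, 9, 49, 1; Σd² = 160
ρ = 1 − 6·160/(8·63) = 1 − 960/504 = -0.905

-0.905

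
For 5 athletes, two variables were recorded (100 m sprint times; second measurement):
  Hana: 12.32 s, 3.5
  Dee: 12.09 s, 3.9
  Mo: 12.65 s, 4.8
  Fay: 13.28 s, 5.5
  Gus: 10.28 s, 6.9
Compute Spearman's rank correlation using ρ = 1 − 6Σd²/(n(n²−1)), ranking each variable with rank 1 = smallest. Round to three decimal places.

-0.100

Ranks of variable 1: 3, 2, 4, 5, 1
Ranks of variable 2: 1, 2, 3, 4, 5
d = r₁ − r₂: 2, 0, 1, 1, -4
d²: 4, 0, 1, 1, 16; Σd² = 22
ρ = 1 − 6·22/(5·24) = 1 − 132/120 = -0.100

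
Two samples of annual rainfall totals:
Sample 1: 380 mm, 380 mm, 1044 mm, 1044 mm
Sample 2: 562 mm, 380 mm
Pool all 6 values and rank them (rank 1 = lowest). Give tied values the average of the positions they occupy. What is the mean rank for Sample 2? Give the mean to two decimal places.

Sorted (ascending): 380, 380, 380, 562, 1044, 1044
The 3 values of 380 occupy positions 1–3 → average rank 2.
The 2 values of 1044 occupy positions 5–6 → average rank (5+6)/2 = 5.5.
Sample 2 values → pooled ranks: 562→4, 380→2
Mean rank = (4 + 2) / 2 = 3.00

3.00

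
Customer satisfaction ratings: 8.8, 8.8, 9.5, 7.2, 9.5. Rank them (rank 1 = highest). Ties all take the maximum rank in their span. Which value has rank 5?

7.2

Sorted (descending): 9.5, 9.5, 8.8, 8.8, 7.2
The 2 values of 9.5 occupy positions 1–2 → each gets rank 2.
The 2 values of 8.8 occupy positions 3–4 → each gets rank 4.
Rank 5 → value 7.2.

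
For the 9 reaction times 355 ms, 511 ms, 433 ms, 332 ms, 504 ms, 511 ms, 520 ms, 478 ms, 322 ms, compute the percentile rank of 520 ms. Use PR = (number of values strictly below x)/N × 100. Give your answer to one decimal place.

88.9

N = 9.
Strictly below 520: 8. Equal to 520: 1.
PR = 8/9 × 100 = 88.9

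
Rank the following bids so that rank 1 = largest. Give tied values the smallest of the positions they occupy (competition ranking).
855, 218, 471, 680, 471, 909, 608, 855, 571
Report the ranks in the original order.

Sorted (descending): 909, 855, 855, 680, 608, 571, 471, 471, 218
The 2 values of 855 occupy positions 2–3 → each gets rank 2.
The 2 values of 471 occupy positions 7–8 → each gets rank 7.

2, 9, 7, 4, 7, 1, 5, 2, 6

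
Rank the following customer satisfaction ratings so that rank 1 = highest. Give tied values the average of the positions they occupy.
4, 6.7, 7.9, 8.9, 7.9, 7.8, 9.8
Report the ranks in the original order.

7, 6, 3.5, 2, 3.5, 5, 1

Sorted (descending): 9.8, 8.9, 7.9, 7.9, 7.8, 6.7, 4
The 2 values of 7.9 occupy positions 3–4 → average rank (3+4)/2 = 3.5.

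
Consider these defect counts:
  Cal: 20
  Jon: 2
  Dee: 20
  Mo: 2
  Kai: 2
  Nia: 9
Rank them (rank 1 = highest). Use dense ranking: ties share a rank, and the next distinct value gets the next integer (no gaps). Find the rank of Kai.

3

Sorted (descending): 20, 20, 9, 2, 2, 2
The 2 values of 20 share dense rank 1.
The 3 values of 2 share dense rank 3.
Remaining distinct values take the next consecutive integers.
Kai has value 2 → rank 3.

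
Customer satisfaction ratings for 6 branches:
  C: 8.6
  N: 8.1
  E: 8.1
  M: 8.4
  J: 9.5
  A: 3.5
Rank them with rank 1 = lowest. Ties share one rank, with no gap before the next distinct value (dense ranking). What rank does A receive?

1

Sorted (ascending): 3.5, 8.1, 8.1, 8.4, 8.6, 9.5
The 2 values of 8.1 share dense rank 2.
Remaining distinct values take the next consecutive integers.
A has value 3.5 → rank 1.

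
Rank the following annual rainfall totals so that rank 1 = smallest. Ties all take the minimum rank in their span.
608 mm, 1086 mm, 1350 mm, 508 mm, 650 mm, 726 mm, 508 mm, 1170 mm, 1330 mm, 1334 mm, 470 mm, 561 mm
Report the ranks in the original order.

5, 8, 12, 2, 6, 7, 2, 9, 10, 11, 1, 4

Sorted (ascending): 470, 508, 508, 561, 608, 650, 726, 1086, 1170, 1330, 1334, 1350
The 2 values of 508 occupy positions 2–3 → each gets rank 2.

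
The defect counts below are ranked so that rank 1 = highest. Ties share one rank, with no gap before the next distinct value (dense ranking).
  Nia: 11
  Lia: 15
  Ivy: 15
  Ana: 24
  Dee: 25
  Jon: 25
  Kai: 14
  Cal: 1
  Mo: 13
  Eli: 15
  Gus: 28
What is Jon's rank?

2

Sorted (descending): 28, 25, 25, 24, 15, 15, 15, 14, 13, 11, 1
The 2 values of 25 share dense rank 2.
The 3 values of 15 share dense rank 4.
Remaining distinct values take the next consecutive integers.
Jon has value 25 → rank 2.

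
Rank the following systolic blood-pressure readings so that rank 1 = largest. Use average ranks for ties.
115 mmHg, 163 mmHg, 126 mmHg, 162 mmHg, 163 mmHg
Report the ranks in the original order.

Sorted (descending): 163, 163, 162, 126, 115
The 2 values of 163 occupy positions 1–2 → average rank (1+2)/2 = 1.5.

5, 1.5, 4, 3, 1.5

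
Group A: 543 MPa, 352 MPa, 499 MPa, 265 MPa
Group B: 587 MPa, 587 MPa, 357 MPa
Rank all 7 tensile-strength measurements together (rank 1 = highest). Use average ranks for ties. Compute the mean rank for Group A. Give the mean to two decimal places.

5.00

Sorted (descending): 587, 587, 543, 499, 357, 352, 265
The 2 values of 587 occupy positions 1–2 → average rank (1+2)/2 = 1.5.
Group A values → pooled ranks: 543→3, 352→6, 499→4, 265→7
Mean rank = (3 + 6 + 4 + 7) / 4 = 5.00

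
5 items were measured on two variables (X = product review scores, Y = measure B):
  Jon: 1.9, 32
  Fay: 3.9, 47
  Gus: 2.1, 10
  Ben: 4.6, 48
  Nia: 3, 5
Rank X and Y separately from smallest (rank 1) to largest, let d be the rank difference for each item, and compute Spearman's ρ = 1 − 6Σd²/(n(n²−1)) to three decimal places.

0.600

Ranks of variable 1: 1, 4, 2, 5, 3
Ranks of variable 2: 3, 4, 2, 5, 1
d = r₁ − r₂: -2, 0, 0, 0, 2
d²: 4, 0, 0, 0, 4; Σd² = 8
ρ = 1 − 6·8/(5·24) = 1 − 48/120 = 0.600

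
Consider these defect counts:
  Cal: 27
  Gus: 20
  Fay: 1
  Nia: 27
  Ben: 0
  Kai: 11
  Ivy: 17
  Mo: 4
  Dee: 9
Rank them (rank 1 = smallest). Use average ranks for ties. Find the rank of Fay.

Sorted (ascending): 0, 1, 4, 9, 11, 17, 20, 27, 27
The 2 values of 27 occupy positions 8–9 → average rank (8+9)/2 = 8.5.
Fay has value 1 → rank 2.

2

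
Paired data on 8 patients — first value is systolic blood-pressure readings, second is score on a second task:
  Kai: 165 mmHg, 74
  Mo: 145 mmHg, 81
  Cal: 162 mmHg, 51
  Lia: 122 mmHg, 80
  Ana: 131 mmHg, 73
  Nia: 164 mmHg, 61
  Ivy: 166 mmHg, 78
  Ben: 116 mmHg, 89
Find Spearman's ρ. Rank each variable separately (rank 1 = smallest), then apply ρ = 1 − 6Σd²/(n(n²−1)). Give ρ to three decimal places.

Ranks of variable 1: 7, 4, 5, 2, 3, 6, 8, 1
Ranks of variable 2: 4, 7, 1, 6, 3, 2, 5, 8
d = r₁ − r₂: 3, -3, 4, -4, 0, 4, 3, -7
d²: 9, 9, 16, 16, 0, 16, 9, 49; Σd² = 124
ρ = 1 − 6·124/(8·63) = 1 − 744/504 = -0.476

-0.476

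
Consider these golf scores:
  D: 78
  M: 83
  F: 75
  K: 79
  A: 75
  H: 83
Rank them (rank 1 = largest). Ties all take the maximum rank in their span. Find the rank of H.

Sorted (descending): 83, 83, 79, 78, 75, 75
The 2 values of 83 occupy positions 1–2 → each gets rank 2.
The 2 values of 75 occupy positions 5–6 → each gets rank 6.
H has value 83 → rank 2.

2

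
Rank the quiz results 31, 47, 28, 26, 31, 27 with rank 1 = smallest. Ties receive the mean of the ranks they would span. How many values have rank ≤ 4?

3

Sorted (ascending): 26, 27, 28, 31, 31, 47
The 2 values of 31 occupy positions 4–5 → average rank (4+5)/2 = 4.5.
Ranks ≤ 4: {1, 2, 3} → 3 values.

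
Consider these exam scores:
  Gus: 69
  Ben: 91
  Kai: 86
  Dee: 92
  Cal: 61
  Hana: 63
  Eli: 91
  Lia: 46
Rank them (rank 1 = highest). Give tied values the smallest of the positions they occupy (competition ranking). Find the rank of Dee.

Sorted (descending): 92, 91, 91, 86, 69, 63, 61, 46
The 2 values of 91 occupy positions 2–3 → each gets rank 2.
Dee has value 92 → rank 1.

1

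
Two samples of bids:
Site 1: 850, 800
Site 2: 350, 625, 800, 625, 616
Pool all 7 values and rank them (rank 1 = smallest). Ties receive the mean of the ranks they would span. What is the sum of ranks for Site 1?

12.5

Sorted (ascending): 350, 616, 625, 625, 800, 800, 850
The 2 values of 625 occupy positions 3–4 → average rank (3+4)/2 = 3.5.
The 2 values of 800 occupy positions 5–6 → average rank (5+6)/2 = 5.5.
Site 1 values → pooled ranks: 850→7, 800→5.5
Rank sum = 7 + 5.5 = 12.5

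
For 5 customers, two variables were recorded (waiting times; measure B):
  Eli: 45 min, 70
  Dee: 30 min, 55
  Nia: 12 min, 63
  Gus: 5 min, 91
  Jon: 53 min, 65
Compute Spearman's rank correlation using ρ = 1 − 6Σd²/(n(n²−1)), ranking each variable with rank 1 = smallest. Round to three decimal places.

Ranks of variable 1: 4, 3, 2, 1, 5
Ranks of variable 2: 4, 1, 2, 5, 3
d = r₁ − r₂: 0, 2, 0, -4, 2
d²: 0, 4, 0, 16, 4; Σd² = 24
ρ = 1 − 6·24/(5·24) = 1 − 144/120 = -0.200

-0.200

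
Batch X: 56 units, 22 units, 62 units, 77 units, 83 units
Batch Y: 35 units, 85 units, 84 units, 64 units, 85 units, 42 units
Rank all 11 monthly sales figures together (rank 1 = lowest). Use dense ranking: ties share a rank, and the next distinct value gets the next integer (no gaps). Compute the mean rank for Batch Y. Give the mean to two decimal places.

Sorted (ascending): 22, 35, 42, 56, 62, 64, 77, 83, 84, 85, 85
The 2 values of 85 share dense rank 10.
Remaining distinct values take the next consecutive integers.
Batch Y values → pooled ranks: 35→2, 85→10, 84→9, 64→6, 85→10, 42→3
Mean rank = (2 + 10 + 9 + 6 + 10 + 3) / 6 = 6.67

6.67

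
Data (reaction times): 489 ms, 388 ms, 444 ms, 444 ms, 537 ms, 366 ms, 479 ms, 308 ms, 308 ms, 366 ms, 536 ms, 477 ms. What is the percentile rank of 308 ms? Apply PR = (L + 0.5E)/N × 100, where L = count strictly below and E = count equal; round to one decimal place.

N = 12.
Strictly below 308: 0. Equal to 308: 2.
PR = (0 + 0.5·2)/12 × 100 = 8.3

8.3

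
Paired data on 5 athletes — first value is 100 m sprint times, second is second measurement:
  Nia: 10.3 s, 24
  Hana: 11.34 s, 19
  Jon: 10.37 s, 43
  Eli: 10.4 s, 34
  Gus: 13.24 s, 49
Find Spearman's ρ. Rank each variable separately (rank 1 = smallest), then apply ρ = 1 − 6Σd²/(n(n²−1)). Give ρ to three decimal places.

0.300

Ranks of variable 1: 1, 4, 2, 3, 5
Ranks of variable 2: 2, 1, 4, 3, 5
d = r₁ − r₂: -1, 3, -2, 0, 0
d²: 1, 9, 4, 0, 0; Σd² = 14
ρ = 1 − 6·14/(5·24) = 1 − 84/120 = 0.300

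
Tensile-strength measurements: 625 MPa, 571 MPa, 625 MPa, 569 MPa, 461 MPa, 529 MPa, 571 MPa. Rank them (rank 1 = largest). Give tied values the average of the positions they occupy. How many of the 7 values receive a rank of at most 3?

Sorted (descending): 625, 625, 571, 571, 569, 529, 461
The 2 values of 625 occupy positions 1–2 → average rank (1+2)/2 = 1.5.
The 2 values of 571 occupy positions 3–4 → average rank (3+4)/2 = 3.5.
Ranks ≤ 3: {1.5, 1.5} → 2 values.

2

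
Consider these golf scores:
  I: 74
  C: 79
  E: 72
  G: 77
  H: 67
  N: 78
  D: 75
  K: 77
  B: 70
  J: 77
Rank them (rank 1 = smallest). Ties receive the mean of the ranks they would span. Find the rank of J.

7

Sorted (ascending): 67, 70, 72, 74, 75, 77, 77, 77, 78, 79
The 3 values of 77 occupy positions 6–8 → average rank 7.
J has value 77 → rank 7.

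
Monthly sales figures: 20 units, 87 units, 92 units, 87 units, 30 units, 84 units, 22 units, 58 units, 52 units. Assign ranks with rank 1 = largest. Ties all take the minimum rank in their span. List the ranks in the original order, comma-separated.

Sorted (descending): 92, 87, 87, 84, 58, 52, 30, 22, 20
The 2 values of 87 occupy positions 2–3 → each gets rank 2.

9, 2, 1, 2, 7, 4, 8, 5, 6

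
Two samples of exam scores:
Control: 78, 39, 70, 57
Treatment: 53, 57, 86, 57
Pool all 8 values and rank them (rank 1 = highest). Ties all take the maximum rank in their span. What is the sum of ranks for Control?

Sorted (descending): 86, 78, 70, 57, 57, 57, 53, 39
The 3 values of 57 occupy positions 4–6 → each gets rank 6.
Control values → pooled ranks: 78→2, 39→8, 70→3, 57→6
Rank sum = 2 + 8 + 3 + 6 = 19

19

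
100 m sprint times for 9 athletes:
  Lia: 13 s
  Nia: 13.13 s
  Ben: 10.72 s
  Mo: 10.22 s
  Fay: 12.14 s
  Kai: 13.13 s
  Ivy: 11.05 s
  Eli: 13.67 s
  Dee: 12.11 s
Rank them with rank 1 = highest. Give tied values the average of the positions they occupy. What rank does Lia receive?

Sorted (descending): 13.67, 13.13, 13.13, 13, 12.14, 12.11, 11.05, 10.72, 10.22
The 2 values of 13.13 occupy positions 2–3 → average rank (2+3)/2 = 2.5.
Lia has value 13 s → rank 4.

4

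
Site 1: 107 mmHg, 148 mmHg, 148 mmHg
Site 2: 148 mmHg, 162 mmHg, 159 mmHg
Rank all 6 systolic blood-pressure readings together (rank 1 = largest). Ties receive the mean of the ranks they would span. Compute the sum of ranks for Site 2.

Sorted (descending): 162, 159, 148, 148, 148, 107
The 3 values of 148 occupy positions 3–5 → average rank 4.
Site 2 values → pooled ranks: 148→4, 162→1, 159→2
Rank sum = 4 + 1 + 2 = 7

7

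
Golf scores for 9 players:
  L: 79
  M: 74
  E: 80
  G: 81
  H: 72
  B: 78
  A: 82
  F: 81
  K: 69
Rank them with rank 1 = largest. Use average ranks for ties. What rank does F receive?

Sorted (descending): 82, 81, 81, 80, 79, 78, 74, 72, 69
The 2 values of 81 occupy positions 2–3 → average rank (2+3)/2 = 2.5.
F has value 81 → rank 2.5.

2.5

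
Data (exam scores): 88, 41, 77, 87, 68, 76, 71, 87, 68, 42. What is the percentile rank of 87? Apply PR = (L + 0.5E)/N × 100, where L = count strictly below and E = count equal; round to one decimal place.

80.0

N = 10.
Strictly below 87: 7. Equal to 87: 2.
PR = (7 + 0.5·2)/10 × 100 = 80.0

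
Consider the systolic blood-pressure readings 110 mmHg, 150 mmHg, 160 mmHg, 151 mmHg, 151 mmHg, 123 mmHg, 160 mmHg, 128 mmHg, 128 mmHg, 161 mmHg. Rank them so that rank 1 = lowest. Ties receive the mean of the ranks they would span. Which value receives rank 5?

Sorted (ascending): 110, 123, 128, 128, 150, 151, 151, 160, 160, 161
The 2 values of 128 occupy positions 3–4 → average rank (3+4)/2 = 3.5.
The 2 values of 151 occupy positions 6–7 → average rank (6+7)/2 = 6.5.
The 2 values of 160 occupy positions 8–9 → average rank (8+9)/2 = 8.5.
Rank 5 → value 150.

150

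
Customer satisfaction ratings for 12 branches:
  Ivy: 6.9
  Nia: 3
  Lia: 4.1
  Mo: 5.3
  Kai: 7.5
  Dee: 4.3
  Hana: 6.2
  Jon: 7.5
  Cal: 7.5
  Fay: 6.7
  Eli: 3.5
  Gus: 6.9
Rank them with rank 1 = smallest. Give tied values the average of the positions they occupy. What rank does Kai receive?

11

Sorted (ascending): 3, 3.5, 4.1, 4.3, 5.3, 6.2, 6.7, 6.9, 6.9, 7.5, 7.5, 7.5
The 2 values of 6.9 occupy positions 8–9 → average rank (8+9)/2 = 8.5.
The 3 values of 7.5 occupy positions 10–12 → average rank 11.
Kai has value 7.5 → rank 11.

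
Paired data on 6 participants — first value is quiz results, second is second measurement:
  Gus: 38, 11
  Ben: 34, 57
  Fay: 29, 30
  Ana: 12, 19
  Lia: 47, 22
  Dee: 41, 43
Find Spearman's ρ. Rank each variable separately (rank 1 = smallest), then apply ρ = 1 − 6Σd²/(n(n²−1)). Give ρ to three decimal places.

0.086

Ranks of variable 1: 4, 3, 2, 1, 6, 5
Ranks of variable 2: 1, 6, 4, 2, 3, 5
d = r₁ − r₂: 3, -3, -2, -1, 3, 0
d²: 9, 9, 4, 1, 9, 0; Σd² = 32
ρ = 1 − 6·32/(6·35) = 1 − 192/210 = 0.086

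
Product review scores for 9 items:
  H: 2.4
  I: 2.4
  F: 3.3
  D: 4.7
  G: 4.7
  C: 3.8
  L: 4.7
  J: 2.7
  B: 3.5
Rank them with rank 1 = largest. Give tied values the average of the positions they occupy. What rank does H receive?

Sorted (descending): 4.7, 4.7, 4.7, 3.8, 3.5, 3.3, 2.7, 2.4, 2.4
The 3 values of 4.7 occupy positions 1–3 → average rank 2.
The 2 values of 2.4 occupy positions 8–9 → average rank (8+9)/2 = 8.5.
H has value 2.4 → rank 8.5.

8.5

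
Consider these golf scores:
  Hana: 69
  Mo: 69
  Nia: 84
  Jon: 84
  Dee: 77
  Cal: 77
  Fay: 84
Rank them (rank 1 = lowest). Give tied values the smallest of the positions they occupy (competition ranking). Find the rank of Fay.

Sorted (ascending): 69, 69, 77, 77, 84, 84, 84
The 2 values of 69 occupy positions 1–2 → each gets rank 1.
The 2 values of 77 occupy positions 3–4 → each gets rank 3.
The 3 values of 84 occupy positions 5–7 → each gets rank 5.
Fay has value 84 → rank 5.

5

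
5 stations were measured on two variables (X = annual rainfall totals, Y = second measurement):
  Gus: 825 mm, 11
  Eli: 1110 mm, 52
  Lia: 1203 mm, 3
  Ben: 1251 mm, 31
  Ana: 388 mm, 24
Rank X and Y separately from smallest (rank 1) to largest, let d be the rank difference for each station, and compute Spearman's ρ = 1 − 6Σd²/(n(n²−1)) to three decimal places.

0.100

Ranks of variable 1: 2, 3, 4, 5, 1
Ranks of variable 2: 2, 5, 1, 4, 3
d = r₁ − r₂: 0, -2, 3, 1, -2
d²: 0, 4, 9, 1, 4; Σd² = 18
ρ = 1 − 6·18/(5·24) = 1 − 108/120 = 0.100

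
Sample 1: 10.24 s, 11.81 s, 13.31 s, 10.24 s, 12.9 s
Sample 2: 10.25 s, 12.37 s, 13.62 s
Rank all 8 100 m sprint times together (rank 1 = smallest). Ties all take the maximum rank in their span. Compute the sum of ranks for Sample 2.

Sorted (ascending): 10.24, 10.24, 10.25, 11.81, 12.37, 12.9, 13.31, 13.62
The 2 values of 10.24 occupy positions 1–2 → each gets rank 2.
Sample 2 values → pooled ranks: 10.25→3, 12.37→5, 13.62→8
Rank sum = 3 + 5 + 8 = 16

16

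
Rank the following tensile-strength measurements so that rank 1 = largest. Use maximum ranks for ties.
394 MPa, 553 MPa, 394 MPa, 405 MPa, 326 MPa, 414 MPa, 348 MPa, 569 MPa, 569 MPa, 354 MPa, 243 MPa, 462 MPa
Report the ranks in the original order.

Sorted (descending): 569, 569, 553, 462, 414, 405, 394, 394, 354, 348, 326, 243
The 2 values of 569 occupy positions 1–2 → each gets rank 2.
The 2 values of 394 occupy positions 7–8 → each gets rank 8.

8, 3, 8, 6, 11, 5, 10, 2, 2, 9, 12, 4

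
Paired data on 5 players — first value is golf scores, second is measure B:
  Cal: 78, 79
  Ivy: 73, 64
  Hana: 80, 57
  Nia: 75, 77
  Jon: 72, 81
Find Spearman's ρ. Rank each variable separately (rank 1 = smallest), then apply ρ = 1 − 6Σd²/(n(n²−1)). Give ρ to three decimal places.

Ranks of variable 1: 4, 2, 5, 3, 1
Ranks of variable 2: 4, 2, 1, 3, 5
d = r₁ − r₂: 0, 0, 4, 0, -4
d²: 0, 0, 16, 0, 16; Σd² = 32
ρ = 1 − 6·32/(5·24) = 1 − 192/120 = -0.600

-0.600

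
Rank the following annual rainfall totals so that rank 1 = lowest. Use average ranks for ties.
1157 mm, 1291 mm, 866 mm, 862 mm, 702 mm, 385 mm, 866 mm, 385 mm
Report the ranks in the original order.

7, 8, 5.5, 4, 3, 1.5, 5.5, 1.5

Sorted (ascending): 385, 385, 702, 862, 866, 866, 1157, 1291
The 2 values of 385 occupy positions 1–2 → average rank (1+2)/2 = 1.5.
The 2 values of 866 occupy positions 5–6 → average rank (5+6)/2 = 5.5.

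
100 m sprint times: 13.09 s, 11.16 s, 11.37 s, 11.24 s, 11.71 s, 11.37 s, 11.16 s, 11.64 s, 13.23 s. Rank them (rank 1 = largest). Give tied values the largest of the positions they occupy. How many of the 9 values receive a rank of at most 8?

7

Sorted (descending): 13.23, 13.09, 11.71, 11.64, 11.37, 11.37, 11.24, 11.16, 11.16
The 2 values of 11.37 occupy positions 5–6 → each gets rank 6.
The 2 values of 11.16 occupy positions 8–9 → each gets rank 9.
Ranks ≤ 8: {1, 2, 3, 4, 6, 6, 7} → 7 values.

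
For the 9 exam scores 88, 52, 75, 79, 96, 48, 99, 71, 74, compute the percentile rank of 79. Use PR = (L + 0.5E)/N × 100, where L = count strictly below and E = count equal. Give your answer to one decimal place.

N = 9.
Strictly below 79: 5. Equal to 79: 1.
PR = (5 + 0.5·1)/9 × 100 = 61.1

61.1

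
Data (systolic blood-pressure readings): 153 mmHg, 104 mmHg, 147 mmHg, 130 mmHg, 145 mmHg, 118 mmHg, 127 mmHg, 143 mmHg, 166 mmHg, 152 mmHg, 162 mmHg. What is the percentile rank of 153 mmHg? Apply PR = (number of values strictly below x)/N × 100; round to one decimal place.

N = 11.
Strictly below 153: 8. Equal to 153: 1.
PR = 8/11 × 100 = 72.7

72.7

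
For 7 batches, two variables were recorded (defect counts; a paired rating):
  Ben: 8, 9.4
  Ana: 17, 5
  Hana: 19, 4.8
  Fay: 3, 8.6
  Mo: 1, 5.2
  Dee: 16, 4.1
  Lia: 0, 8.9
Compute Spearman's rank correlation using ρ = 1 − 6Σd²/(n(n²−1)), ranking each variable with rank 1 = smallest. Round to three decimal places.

Ranks of variable 1: 4, 6, 7, 3, 2, 5, 1
Ranks of variable 2: 7, 3, 2, 5, 4, 1, 6
d = r₁ − r₂: -3, 3, 5, -2, -2, 4, -5
d²: 9, 9, 25, 4, 4, 16, 25; Σd² = 92
ρ = 1 − 6·92/(7·48) = 1 − 552/336 = -0.643

-0.643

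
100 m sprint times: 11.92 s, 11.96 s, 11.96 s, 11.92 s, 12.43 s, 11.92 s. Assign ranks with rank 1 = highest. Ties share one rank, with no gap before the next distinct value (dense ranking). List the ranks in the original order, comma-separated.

3, 2, 2, 3, 1, 3

Sorted (descending): 12.43, 11.96, 11.96, 11.92, 11.92, 11.92
The 2 values of 11.96 share dense rank 2.
The 3 values of 11.92 share dense rank 3.
Remaining distinct values take the next consecutive integers.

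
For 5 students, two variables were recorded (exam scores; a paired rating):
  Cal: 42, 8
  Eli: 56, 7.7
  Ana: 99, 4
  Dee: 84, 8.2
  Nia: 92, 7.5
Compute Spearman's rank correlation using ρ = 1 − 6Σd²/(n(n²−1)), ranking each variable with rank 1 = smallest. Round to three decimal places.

-0.700

Ranks of variable 1: 1, 2, 5, 3, 4
Ranks of variable 2: 4, 3, 1, 5, 2
d = r₁ − r₂: -3, -1, 4, -2, 2
d²: 9, 1, 16, 4, 4; Σd² = 34
ρ = 1 − 6·34/(5·24) = 1 − 204/120 = -0.700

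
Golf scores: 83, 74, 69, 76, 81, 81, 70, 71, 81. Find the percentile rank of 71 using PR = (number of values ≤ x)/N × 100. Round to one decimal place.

N = 9.
Strictly below 71: 2. Equal to 71: 1.
PR = 3/9 × 100 = 33.3

33.3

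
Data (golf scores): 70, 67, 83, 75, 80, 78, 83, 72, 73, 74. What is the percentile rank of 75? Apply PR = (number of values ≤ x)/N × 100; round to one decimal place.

N = 10.
Strictly below 75: 5. Equal to 75: 1.
PR = 6/10 × 100 = 60.0

60.0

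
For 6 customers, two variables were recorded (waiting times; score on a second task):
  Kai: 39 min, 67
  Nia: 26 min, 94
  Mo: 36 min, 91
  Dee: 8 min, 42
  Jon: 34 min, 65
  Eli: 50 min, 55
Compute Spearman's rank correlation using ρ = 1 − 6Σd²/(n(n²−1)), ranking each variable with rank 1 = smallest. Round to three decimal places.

0.029

Ranks of variable 1: 5, 2, 4, 1, 3, 6
Ranks of variable 2: 4, 6, 5, 1, 3, 2
d = r₁ − r₂: 1, -4, -1, 0, 0, 4
d²: 1, 16, 1, 0, 0, 16; Σd² = 34
ρ = 1 − 6·34/(6·35) = 1 − 204/210 = 0.029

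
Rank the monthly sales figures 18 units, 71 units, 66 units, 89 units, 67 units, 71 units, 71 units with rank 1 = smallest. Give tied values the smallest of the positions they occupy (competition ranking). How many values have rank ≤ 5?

Sorted (ascending): 18, 66, 67, 71, 71, 71, 89
The 3 values of 71 occupy positions 4–6 → each gets rank 4.
Ranks ≤ 5: {1, 2, 3, 4, 4, 4} → 6 values.

6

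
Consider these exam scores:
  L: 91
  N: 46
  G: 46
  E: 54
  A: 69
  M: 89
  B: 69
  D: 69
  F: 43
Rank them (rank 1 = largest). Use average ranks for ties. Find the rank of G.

Sorted (descending): 91, 89, 69, 69, 69, 54, 46, 46, 43
The 3 values of 69 occupy positions 3–5 → average rank 4.
The 2 values of 46 occupy positions 7–8 → average rank (7+8)/2 = 7.5.
G has value 46 → rank 7.5.

7.5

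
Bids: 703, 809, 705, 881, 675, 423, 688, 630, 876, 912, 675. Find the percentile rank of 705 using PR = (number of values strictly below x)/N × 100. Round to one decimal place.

N = 11.
Strictly below 705: 6. Equal to 705: 1.
PR = 6/11 × 100 = 54.5

54.5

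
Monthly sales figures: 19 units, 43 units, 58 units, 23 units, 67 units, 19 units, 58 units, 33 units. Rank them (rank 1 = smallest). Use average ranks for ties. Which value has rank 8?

67

Sorted (ascending): 19, 19, 23, 33, 43, 58, 58, 67
The 2 values of 19 occupy positions 1–2 → average rank (1+2)/2 = 1.5.
The 2 values of 58 occupy positions 6–7 → average rank (6+7)/2 = 6.5.
Rank 8 → value 67.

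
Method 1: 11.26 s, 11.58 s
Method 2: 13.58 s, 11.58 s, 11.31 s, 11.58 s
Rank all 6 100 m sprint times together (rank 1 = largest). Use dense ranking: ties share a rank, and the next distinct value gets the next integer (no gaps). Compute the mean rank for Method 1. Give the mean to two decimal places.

Sorted (descending): 13.58, 11.58, 11.58, 11.58, 11.31, 11.26
The 3 values of 11.58 share dense rank 2.
Remaining distinct values take the next consecutive integers.
Method 1 values → pooled ranks: 11.26→4, 11.58→2
Mean rank = (4 + 2) / 2 = 3.00

3.00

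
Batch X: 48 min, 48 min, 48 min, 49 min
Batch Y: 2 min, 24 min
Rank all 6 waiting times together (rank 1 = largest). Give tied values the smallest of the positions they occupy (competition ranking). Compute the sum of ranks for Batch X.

Sorted (descending): 49, 48, 48, 48, 24, 2
The 3 values of 48 occupy positions 2–4 → each gets rank 2.
Batch X values → pooled ranks: 48→2, 48→2, 48→2, 49→1
Rank sum = 2 + 2 + 2 + 1 = 7

7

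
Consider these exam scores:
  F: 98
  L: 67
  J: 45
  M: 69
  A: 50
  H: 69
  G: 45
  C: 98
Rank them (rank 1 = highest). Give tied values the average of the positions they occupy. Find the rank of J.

Sorted (descending): 98, 98, 69, 69, 67, 50, 45, 45
The 2 values of 98 occupy positions 1–2 → average rank (1+2)/2 = 1.5.
The 2 values of 69 occupy positions 3–4 → average rank (3+4)/2 = 3.5.
The 2 values of 45 occupy positions 7–8 → average rank (7+8)/2 = 7.5.
J has value 45 → rank 7.5.

7.5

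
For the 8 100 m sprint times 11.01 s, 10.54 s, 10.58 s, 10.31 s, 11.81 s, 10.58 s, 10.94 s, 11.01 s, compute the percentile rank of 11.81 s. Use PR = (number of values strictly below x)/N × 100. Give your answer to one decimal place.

N = 8.
Strictly below 11.81: 7. Equal to 11.81: 1.
PR = 7/8 × 100 = 87.5

87.5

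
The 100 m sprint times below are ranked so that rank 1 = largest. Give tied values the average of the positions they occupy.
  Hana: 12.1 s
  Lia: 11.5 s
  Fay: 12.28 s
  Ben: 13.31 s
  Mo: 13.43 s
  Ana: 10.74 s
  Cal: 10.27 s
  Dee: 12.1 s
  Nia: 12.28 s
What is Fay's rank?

3.5

Sorted (descending): 13.43, 13.31, 12.28, 12.28, 12.1, 12.1, 11.5, 10.74, 10.27
The 2 values of 12.28 occupy positions 3–4 → average rank (3+4)/2 = 3.5.
The 2 values of 12.1 occupy positions 5–6 → average rank (5+6)/2 = 5.5.
Fay has value 12.28 s → rank 3.5.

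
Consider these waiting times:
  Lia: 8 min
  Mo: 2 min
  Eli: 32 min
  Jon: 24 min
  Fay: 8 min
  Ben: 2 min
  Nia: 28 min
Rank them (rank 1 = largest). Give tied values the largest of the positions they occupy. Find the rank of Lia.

Sorted (descending): 32, 28, 24, 8, 8, 2, 2
The 2 values of 8 occupy positions 4–5 → each gets rank 5.
The 2 values of 2 occupy positions 6–7 → each gets rank 7.
Lia has value 8 min → rank 5.

5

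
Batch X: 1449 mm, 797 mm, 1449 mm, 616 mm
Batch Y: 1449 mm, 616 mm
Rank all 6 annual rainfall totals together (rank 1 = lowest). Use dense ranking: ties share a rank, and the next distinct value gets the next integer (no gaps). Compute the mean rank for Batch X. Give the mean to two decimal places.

2.25

Sorted (ascending): 616, 616, 797, 1449, 1449, 1449
The 2 values of 616 share dense rank 1.
The 3 values of 1449 share dense rank 3.
Remaining distinct values take the next consecutive integers.
Batch X values → pooled ranks: 1449→3, 797→2, 1449→3, 616→1
Mean rank = (3 + 2 + 3 + 1) / 4 = 2.25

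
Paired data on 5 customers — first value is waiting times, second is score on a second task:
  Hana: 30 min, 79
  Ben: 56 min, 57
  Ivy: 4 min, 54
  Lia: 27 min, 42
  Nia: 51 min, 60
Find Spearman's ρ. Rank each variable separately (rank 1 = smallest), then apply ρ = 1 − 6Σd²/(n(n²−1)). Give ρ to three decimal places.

0.500

Ranks of variable 1: 3, 5, 1, 2, 4
Ranks of variable 2: 5, 3, 2, 1, 4
d = r₁ − r₂: -2, 2, -1, 1, 0
d²: 4, 4, 1, 1, 0; Σd² = 10
ρ = 1 − 6·10/(5·24) = 1 − 60/120 = 0.500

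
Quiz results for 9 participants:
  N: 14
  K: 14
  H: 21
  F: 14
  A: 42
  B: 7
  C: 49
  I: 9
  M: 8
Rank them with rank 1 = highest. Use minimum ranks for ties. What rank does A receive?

2

Sorted (descending): 49, 42, 21, 14, 14, 14, 9, 8, 7
The 3 values of 14 occupy positions 4–6 → each gets rank 4.
A has value 42 → rank 2.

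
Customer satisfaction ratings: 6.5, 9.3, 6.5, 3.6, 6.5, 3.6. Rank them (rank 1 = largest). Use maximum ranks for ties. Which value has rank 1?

Sorted (descending): 9.3, 6.5, 6.5, 6.5, 3.6, 3.6
The 3 values of 6.5 occupy positions 2–4 → each gets rank 4.
The 2 values of 3.6 occupy positions 5–6 → each gets rank 6.
Rank 1 → value 9.3.

9.3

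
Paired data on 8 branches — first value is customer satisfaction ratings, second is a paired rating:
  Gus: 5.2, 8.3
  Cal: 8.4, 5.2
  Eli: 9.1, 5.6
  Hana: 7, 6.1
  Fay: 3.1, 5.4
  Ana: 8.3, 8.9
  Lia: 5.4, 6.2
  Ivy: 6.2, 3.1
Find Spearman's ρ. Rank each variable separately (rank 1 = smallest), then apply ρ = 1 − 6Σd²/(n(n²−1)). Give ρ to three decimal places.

-0.095

Ranks of variable 1: 2, 7, 8, 5, 1, 6, 3, 4
Ranks of variable 2: 7, 2, 4, 5, 3, 8, 6, 1
d = r₁ − r₂: -5, 5, 4, 0, -2, -2, -3, 3
d²: 25, 25, 16, 0, 4, 4, 9, 9; Σd² = 92
ρ = 1 − 6·92/(8·63) = 1 − 552/504 = -0.095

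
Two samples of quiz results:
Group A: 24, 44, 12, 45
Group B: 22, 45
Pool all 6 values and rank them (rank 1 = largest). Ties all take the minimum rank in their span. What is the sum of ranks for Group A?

Sorted (descending): 45, 45, 44, 24, 22, 12
The 2 values of 45 occupy positions 1–2 → each gets rank 1.
Group A values → pooled ranks: 24→4, 44→3, 12→6, 45→1
Rank sum = 4 + 3 + 6 + 1 = 14

14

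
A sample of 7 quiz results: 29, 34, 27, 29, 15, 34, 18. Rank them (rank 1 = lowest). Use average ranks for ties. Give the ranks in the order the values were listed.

4.5, 6.5, 3, 4.5, 1, 6.5, 2

Sorted (ascending): 15, 18, 27, 29, 29, 34, 34
The 2 values of 29 occupy positions 4–5 → average rank (4+5)/2 = 4.5.
The 2 values of 34 occupy positions 6–7 → average rank (6+7)/2 = 6.5.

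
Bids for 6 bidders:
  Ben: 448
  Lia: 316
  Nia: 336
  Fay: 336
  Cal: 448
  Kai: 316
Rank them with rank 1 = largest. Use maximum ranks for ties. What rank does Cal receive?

2

Sorted (descending): 448, 448, 336, 336, 316, 316
The 2 values of 448 occupy positions 1–2 → each gets rank 2.
The 2 values of 336 occupy positions 3–4 → each gets rank 4.
The 2 values of 316 occupy positions 5–6 → each gets rank 6.
Cal has value 448 → rank 2.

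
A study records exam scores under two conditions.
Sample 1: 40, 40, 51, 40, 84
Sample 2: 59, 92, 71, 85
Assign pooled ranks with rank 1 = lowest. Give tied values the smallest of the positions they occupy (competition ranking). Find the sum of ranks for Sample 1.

Sorted (ascending): 40, 40, 40, 51, 59, 71, 84, 85, 92
The 3 values of 40 occupy positions 1–3 → each gets rank 1.
Sample 1 values → pooled ranks: 40→1, 40→1, 51→4, 40→1, 84→7
Rank sum = 1 + 1 + 4 + 1 + 7 = 14

14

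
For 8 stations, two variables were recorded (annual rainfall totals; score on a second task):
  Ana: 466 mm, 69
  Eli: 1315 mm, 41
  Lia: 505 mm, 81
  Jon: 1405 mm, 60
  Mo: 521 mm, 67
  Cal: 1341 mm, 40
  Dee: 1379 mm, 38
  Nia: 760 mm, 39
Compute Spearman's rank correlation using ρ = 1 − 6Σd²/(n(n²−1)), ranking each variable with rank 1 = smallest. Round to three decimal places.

-0.667

Ranks of variable 1: 1, 5, 2, 8, 3, 6, 7, 4
Ranks of variable 2: 7, 4, 8, 5, 6, 3, 1, 2
d = r₁ − r₂: -6, 1, -6, 3, -3, 3, 6, 2
d²: 36, 1, 36, 9, 9, 9, 36, 4; Σd² = 140
ρ = 1 − 6·140/(8·63) = 1 − 840/504 = -0.667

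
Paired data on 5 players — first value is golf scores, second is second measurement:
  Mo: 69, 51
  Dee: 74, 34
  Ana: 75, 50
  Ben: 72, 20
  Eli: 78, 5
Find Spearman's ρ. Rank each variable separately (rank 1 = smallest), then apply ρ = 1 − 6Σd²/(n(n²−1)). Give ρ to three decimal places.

Ranks of variable 1: 1, 3, 4, 2, 5
Ranks of variable 2: 5, 3, 4, 2, 1
d = r₁ − r₂: -4, 0, 0, 0, 4
d²: 16, 0, 0, 0, 16; Σd² = 32
ρ = 1 − 6·32/(5·24) = 1 − 192/120 = -0.600

-0.600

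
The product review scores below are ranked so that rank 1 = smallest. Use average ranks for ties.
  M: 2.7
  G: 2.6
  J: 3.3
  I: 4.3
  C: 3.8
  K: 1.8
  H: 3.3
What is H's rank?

4.5

Sorted (ascending): 1.8, 2.6, 2.7, 3.3, 3.3, 3.8, 4.3
The 2 values of 3.3 occupy positions 4–5 → average rank (4+5)/2 = 4.5.
H has value 3.3 → rank 4.5.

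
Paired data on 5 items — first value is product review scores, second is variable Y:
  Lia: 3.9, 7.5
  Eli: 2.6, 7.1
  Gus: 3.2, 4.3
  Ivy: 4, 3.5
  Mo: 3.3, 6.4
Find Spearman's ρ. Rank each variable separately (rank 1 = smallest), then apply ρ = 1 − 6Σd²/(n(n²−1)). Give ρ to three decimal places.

Ranks of variable 1: 4, 1, 2, 5, 3
Ranks of variable 2: 5, 4, 2, 1, 3
d = r₁ − r₂: -1, -3, 0, 4, 0
d²: 1, 9, 0, 16, 0; Σd² = 26
ρ = 1 − 6·26/(5·24) = 1 − 156/120 = -0.300

-0.300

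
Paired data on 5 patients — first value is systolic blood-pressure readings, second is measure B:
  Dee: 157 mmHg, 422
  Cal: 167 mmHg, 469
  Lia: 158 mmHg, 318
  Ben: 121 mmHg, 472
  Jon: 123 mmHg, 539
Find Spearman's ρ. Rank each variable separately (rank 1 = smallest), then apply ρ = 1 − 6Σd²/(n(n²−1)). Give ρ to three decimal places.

-0.600

Ranks of variable 1: 3, 5, 4, 1, 2
Ranks of variable 2: 2, 3, 1, 4, 5
d = r₁ − r₂: 1, 2, 3, -3, -3
d²: 1, 4, 9, 9, 9; Σd² = 32
ρ = 1 − 6·32/(5·24) = 1 − 192/120 = -0.600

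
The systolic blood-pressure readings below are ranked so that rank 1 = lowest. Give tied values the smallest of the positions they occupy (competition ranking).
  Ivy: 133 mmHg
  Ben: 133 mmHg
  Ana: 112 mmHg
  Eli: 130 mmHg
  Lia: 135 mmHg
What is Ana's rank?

Sorted (ascending): 112, 130, 133, 133, 135
The 2 values of 133 occupy positions 3–4 → each gets rank 3.
Ana has value 112 mmHg → rank 1.

1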